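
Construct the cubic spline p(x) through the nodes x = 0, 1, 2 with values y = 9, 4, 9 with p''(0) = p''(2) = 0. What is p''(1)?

15

Put σ_i = p'' at the i-th knot. Here h = (1, 1) and Δ = (-5, 5), so the interior equations h_(i-1)·σ_(i-1) + 2(h_(i-1)+h_i)·σ_i + h_i·σ_(i+1) = 6(Δ_i − Δ_(i-1)) read
  1·σ_0 + 4·σ_1 + 1·σ_2 = 6(Δ_1 - Δ_0) = 60
Natural end conditions: σ_0 = σ_2 = 0.
Forward elimination and back-substitution give σ_0 = 0, σ_1 = 15, σ_2 = 0.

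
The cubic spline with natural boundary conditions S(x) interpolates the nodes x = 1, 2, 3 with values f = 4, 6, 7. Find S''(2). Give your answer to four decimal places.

Write M_i for S''(x_i). With h_i = 1, 1 and divided differences Δ_i = 2, 1, the continuity of S' gives the tridiagonal system
  1·M_0 + 4·M_1 + 1·M_2 = 6(Δ_1 - Δ_0) = -6
Natural end conditions: M_0 = M_2 = 0.
Solving: M_0 = 0, M_1 = -3/2, M_2 = 0.

-1.5000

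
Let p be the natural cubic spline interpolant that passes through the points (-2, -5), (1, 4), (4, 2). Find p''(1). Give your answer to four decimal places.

Put M_i = p'' at the i-th knot. Here h = (3, 3) and Δ = (3, -2/3), so the interior equations h_(i-1)·M_(i-1) + 2(h_(i-1)+h_i)·M_i + h_i·M_(i+1) = 6(Δ_i − Δ_(i-1)) read
  3·M_0 + 12·M_1 + 3·M_2 = 6(Δ_1 - Δ_0) = -22
Natural end conditions: M_0 = M_2 = 0.
Hence M_0 = 0, M_1 = -11/6, M_2 = 0.

-1.8333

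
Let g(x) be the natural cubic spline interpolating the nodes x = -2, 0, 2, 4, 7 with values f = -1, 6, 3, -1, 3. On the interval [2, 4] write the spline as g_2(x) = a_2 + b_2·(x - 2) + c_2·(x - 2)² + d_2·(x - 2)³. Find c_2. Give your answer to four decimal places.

0.0352

Let m_i = g''(x_i). Step sizes h_i = 2, 2, 2, 3; slopes of the chords Δ_i = (y_(i+1) - y_i)/h_i = 7/2, -3/2, -2, 4/3.
  2·m_0 + 8·m_1 + 2·m_2 = 6(Δ_1 - Δ_0) = -30
  2·m_1 + 8·m_2 + 2·m_3 = 6(Δ_2 - Δ_1) = -3
  2·m_2 + 10·m_3 + 3·m_4 = 6(Δ_3 - Δ_2) = 20
Natural end conditions: m_0 = m_4 = 0.
Solving: m_0 = 0, m_1 = -535/142, m_2 = 5/71, m_3 = 141/71, m_4 = 0.
On [2, 4], with g_2(x) = a_2 + b_2·(x - 2) + c_2·(x - 2)² + d_2·(x - 2)³: c_2 = m_2/2 = 5/142, d_2 = (m_3 - m_2)/(6h_2) = 34/213, b_2 = Δ_2 - h_2(2m_2 + m_3)/6 = -577/213.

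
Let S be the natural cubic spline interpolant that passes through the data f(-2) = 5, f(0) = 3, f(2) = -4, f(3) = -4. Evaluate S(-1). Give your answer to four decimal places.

4.7500

Put σ_i = S'' at the i-th knot. Here h = (2, 2, 1) and Δ = (-1, -7/2, 0), so the interior equations h_(i-1)·σ_(i-1) + 2(h_(i-1)+h_i)·σ_i + h_i·σ_(i+1) = 6(Δ_i − Δ_(i-1)) read
  2·σ_0 + 8·σ_1 + 2·σ_2 = 6(Δ_1 - Δ_0) = -15
  2·σ_1 + 6·σ_2 + 1·σ_3 = 6(Δ_2 - Δ_1) = 21
Natural end conditions: σ_0 = σ_3 = 0.
Solving the tridiagonal system: σ_0 = 0, σ_1 = -3, σ_2 = 9/2, σ_3 = 0.
On [-2, 0], S(x) = 5 + 0·(x + 2) + 0·(x + 2)² - 1/4·(x + 2)³.
With (x + 2) = 1: S(-1) = 19/4.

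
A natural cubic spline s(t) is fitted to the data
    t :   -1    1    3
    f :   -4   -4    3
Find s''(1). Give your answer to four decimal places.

2.6250

Write σ_i for s''(x_i). With h_i = 2, 2 and divided differences Δ_i = 0, 7/2, the continuity of s' gives the tridiagonal system
  2·σ_0 + 8·σ_1 + 2·σ_2 = 6(Δ_1 - Δ_0) = 21
Natural end conditions: σ_0 = σ_2 = 0.
Forward elimination and back-substitution give σ_0 = 0, σ_1 = 21/8, σ_2 = 0.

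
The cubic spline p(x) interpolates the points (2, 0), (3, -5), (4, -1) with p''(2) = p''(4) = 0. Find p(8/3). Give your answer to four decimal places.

-4.1667

Put M_i = p'' at the i-th knot. Here h = (1, 1) and Δ = (-5, 4), so the interior equations h_(i-1)·M_(i-1) + 2(h_(i-1)+h_i)·M_i + h_i·M_(i+1) = 6(Δ_i − Δ_(i-1)) read
  1·M_0 + 4·M_1 + 1·M_2 = 6(Δ_1 - Δ_0) = 54
Natural end conditions: M_0 = M_2 = 0.
Solving the tridiagonal system: M_0 = 0, M_1 = 27/2, M_2 = 0.
On [2, 3], p(x) = 0 - 29/4·(x - 2) + 0·(x - 2)² + 9/4·(x - 2)³.
With (x - 2) = 2/3: p(8/3) = -25/6.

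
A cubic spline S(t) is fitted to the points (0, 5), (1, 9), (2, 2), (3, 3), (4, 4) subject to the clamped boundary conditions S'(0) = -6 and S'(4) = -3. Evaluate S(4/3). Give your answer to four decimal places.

Write M_i for S''(x_i). With h_i = 1, 1, 1, 1 and divided differences Δ_i = 4, -7, 1, 1, the continuity of S' gives the tridiagonal system
  1·M_0 + 4·M_1 + 1·M_2 = 6(Δ_1 - Δ_0) = -66
  1·M_1 + 4·M_2 + 1·M_3 = 6(Δ_2 - Δ_1) = 48
  1·M_2 + 4·M_3 + 1·M_4 = 6(Δ_3 - Δ_2) = 0
Clamped end conditions give two more equations: 2h_0·M_0 + h_0·M_1 = 6(Δ_0 - S'(0)) = 60 and h_3·M_3 + 2h_3·M_4 = 6(S'(4) - Δ_3) = -24.
Solving: M_0 = 327/7, M_1 = -234/7, M_2 = 21, M_3 = -18/7, M_4 = -75/7.
On [1, 2], S(t) = 9 + 9/14·(t - 1) - 117/7·(t - 1)² + 127/14·(t - 1)³.
With (t - 1) = 1/3: S(4/3) = 1454/189.

7.6931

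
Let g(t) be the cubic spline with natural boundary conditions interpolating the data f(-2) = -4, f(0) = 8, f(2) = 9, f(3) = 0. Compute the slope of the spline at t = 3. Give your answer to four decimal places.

Let m_i = g''(x_i). Step sizes h_i = 2, 2, 1; slopes of the chords Δ_i = (y_(i+1) - y_i)/h_i = 6, 1/2, -9.
  2·m_0 + 8·m_1 + 2·m_2 = 6(Δ_1 - Δ_0) = -33
  2·m_1 + 6·m_2 + 1·m_3 = 6(Δ_2 - Δ_1) = -57
Natural end conditions: m_0 = m_3 = 0.
Forward elimination and back-substitution give m_0 = 0, m_1 = -21/11, m_2 = -195/22, m_3 = 0.
On [2, 3], g'(t) = b_2 + 2c_2·(t - 2) + 3d_2·(t - 2)² with b_2 = Δ_2 - h_2(2m_2 + m_3)/6 = -133/22, c_2 = m_2/2 = -195/44, d_2 = (m_3 - m_2)/(6h_2) = 65/44. So g'(3) = -461/44.

-10.4773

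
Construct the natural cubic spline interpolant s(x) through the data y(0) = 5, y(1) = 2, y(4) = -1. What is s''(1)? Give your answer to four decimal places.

1.5000

Write M_i for s''(x_i). With h_i = 1, 3 and divided differences Δ_i = -3, -1, the continuity of s' gives the tridiagonal system
  1·M_0 + 8·M_1 + 3·M_2 = 6(Δ_1 - Δ_0) = 12
Natural end conditions: M_0 = M_2 = 0.
Hence M_0 = 0, M_1 = 3/2, M_2 = 0.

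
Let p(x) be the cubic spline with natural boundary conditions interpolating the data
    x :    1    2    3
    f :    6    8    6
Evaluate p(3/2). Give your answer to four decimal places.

Write M_i for p''(x_i). With h_i = 1, 1 and divided differences Δ_i = 2, -2, the continuity of p' gives the tridiagonal system
  1·M_0 + 4·M_1 + 1·M_2 = 6(Δ_1 - Δ_0) = -24
Natural end conditions: M_0 = M_2 = 0.
Forward elimination and back-substitution give M_0 = 0, M_1 = -6, M_2 = 0.
On [1, 2], p(x) = 6 + 3·(x - 1) + 0·(x - 1)² - 1·(x - 1)³.
With (x - 1) = 1/2: p(3/2) = 59/8.

7.3750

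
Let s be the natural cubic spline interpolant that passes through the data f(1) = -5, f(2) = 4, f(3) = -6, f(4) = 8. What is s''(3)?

Put M_i = s'' at the i-th knot. Here h = (1, 1, 1) and Δ = (9, -10, 14), so the interior equations h_(i-1)·M_(i-1) + 2(h_(i-1)+h_i)·M_i + h_i·M_(i+1) = 6(Δ_i − Δ_(i-1)) read
  1·M_0 + 4·M_1 + 1·M_2 = 6(Δ_1 - Δ_0) = -114
  1·M_1 + 4·M_2 + 1·M_3 = 6(Δ_2 - Δ_1) = 144
Natural end conditions: M_0 = M_3 = 0.
Solving the tridiagonal system: M_0 = 0, M_1 = -40, M_2 = 46, M_3 = 0.

46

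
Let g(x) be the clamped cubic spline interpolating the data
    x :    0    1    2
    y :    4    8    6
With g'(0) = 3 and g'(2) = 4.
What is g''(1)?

With M_i denoting the second derivative at x_i, h_i = 1, 1, and Δ_i = (y_(i+1) − y_i)/h_i = 4, -2:
  1·M_0 + 4·M_1 + 1·M_2 = 6(Δ_1 - Δ_0) = -36
Clamped end conditions give two more equations: 2h_0·M_0 + h_0·M_1 = 6(Δ_0 - g'(0)) = 6 and h_1·M_1 + 2h_1·M_2 = 6(g'(2) - Δ_1) = 36.
Solving: M_0 = 25/2, M_1 = -19, M_2 = 55/2.

-19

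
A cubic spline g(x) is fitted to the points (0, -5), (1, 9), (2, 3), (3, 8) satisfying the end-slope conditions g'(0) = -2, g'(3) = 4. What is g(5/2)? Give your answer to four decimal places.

4.5500

Let m_i = g''(x_i). Step sizes h_i = 1, 1, 1; slopes of the chords Δ_i = (y_(i+1) - y_i)/h_i = 14, -6, 5.
  1·m_0 + 4·m_1 + 1·m_2 = 6(Δ_1 - Δ_0) = -120
  1·m_1 + 4·m_2 + 1·m_3 = 6(Δ_2 - Δ_1) = 66
Clamped end conditions give two more equations: 2h_0·m_0 + h_0·m_1 = 6(Δ_0 - g'(0)) = 96 and h_2·m_2 + 2h_2·m_3 = 6(g'(3) - Δ_2) = -6.
Hence m_0 = 386/5, m_1 = -292/5, m_2 = 182/5, m_3 = -106/5.
On [2, 3], g(x) = 3 - 18/5·(x - 2) + 91/5·(x - 2)² - 48/5·(x - 2)³.
With (x - 2) = 1/2: g(5/2) = 91/20.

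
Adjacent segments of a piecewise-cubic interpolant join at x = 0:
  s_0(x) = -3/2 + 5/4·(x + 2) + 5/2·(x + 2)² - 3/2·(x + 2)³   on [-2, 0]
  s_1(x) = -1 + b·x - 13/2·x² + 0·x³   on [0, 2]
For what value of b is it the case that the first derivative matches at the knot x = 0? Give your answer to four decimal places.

s_0'(x) = 5/4 + 5·(x + 2) - 9/2·(x + 2)², so s_0'(0) = -27/4. On the right, s_1'(0) = b, so b = -27/4.

-6.7500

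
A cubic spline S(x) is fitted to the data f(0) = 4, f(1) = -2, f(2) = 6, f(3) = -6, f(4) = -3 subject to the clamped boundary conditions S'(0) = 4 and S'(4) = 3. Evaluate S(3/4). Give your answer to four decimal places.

-0.9955

With M_i denoting the second derivative at x_i, h_i = 1, 1, 1, 1, and Δ_i = (y_(i+1) − y_i)/h_i = -6, 8, -12, 3:
  1·M_0 + 4·M_1 + 1·M_2 = 6(Δ_1 - Δ_0) = 84
  1·M_1 + 4·M_2 + 1·M_3 = 6(Δ_2 - Δ_1) = -120
  1·M_2 + 4·M_3 + 1·M_4 = 6(Δ_3 - Δ_2) = 90
Clamped end conditions give two more equations: 2h_0·M_0 + h_0·M_1 = 6(Δ_0 - S'(0)) = -60 and h_3·M_3 + 2h_3·M_4 = 6(S'(4) - Δ_3) = 0.
Hence M_0 = -376/7, M_1 = 332/7, M_2 = -52, M_3 = 284/7, M_4 = -142/7.
On [0, 1], S(x) = 4 + 4·x - 188/7·x² + 118/7·x³.
With x = 3/4: S(3/4) = -223/224.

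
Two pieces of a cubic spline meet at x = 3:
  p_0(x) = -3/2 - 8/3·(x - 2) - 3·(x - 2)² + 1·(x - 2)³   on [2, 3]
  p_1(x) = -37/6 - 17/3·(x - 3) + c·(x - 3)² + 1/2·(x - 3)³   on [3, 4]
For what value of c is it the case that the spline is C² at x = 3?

p_0''(x) = -6 + 6·(x - 2), so p_0''(3) = 0. On the right, p_1''(3) = 2c, so c = 0.

0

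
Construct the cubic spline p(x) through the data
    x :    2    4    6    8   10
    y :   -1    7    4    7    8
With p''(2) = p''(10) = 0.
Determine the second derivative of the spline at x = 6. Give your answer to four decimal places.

3.9643

Put m_i = p'' at the i-th knot. Here h = (2, 2, 2, 2) and Δ = (4, -3/2, 3/2, 1/2), so the interior equations h_(i-1)·m_(i-1) + 2(h_(i-1)+h_i)·m_i + h_i·m_(i+1) = 6(Δ_i − Δ_(i-1)) read
  2·m_0 + 8·m_1 + 2·m_2 = 6(Δ_1 - Δ_0) = -33
  2·m_1 + 8·m_2 + 2·m_3 = 6(Δ_2 - Δ_1) = 18
  2·m_2 + 8·m_3 + 2·m_4 = 6(Δ_3 - Δ_2) = -6
Natural end conditions: m_0 = m_4 = 0.
Forward elimination and back-substitution give m_0 = 0, m_1 = -573/112, m_2 = 111/28, m_3 = -195/112, m_4 = 0.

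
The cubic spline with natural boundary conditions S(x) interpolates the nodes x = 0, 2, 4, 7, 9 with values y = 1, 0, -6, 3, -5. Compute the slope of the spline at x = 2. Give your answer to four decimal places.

Write M_i for S''(x_i). With h_i = 2, 2, 3, 2 and divided differences Δ_i = -1/2, -3, 3, -4, the continuity of S' gives the tridiagonal system
  2·M_0 + 8·M_1 + 2·M_2 = 6(Δ_1 - Δ_0) = -15
  2·M_1 + 10·M_2 + 3·M_3 = 6(Δ_2 - Δ_1) = 36
  3·M_2 + 10·M_3 + 2·M_4 = 6(Δ_3 - Δ_2) = -42
Natural end conditions: M_0 = M_4 = 0.
Solving: M_0 = 0, M_1 = -2337/688, M_2 = 1047/172, M_3 = -2073/344, M_4 = 0.
On [2, 4], S'(x) = b_1 + 2c_1·(x - 2) + 3d_1·(x - 2)² with b_1 = Δ_1 - h_1(2M_1 + M_2)/6 = -951/344, c_1 = M_1/2 = -2337/1376, d_1 = (M_2 - M_1)/(6h_1) = 2175/2752. So S'(2) = -951/344.

-2.7645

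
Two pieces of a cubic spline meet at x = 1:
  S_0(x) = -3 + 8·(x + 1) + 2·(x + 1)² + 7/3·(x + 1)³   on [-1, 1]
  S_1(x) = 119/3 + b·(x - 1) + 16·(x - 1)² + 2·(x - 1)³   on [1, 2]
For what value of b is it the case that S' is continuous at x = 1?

S_0'(x) = 8 + 4·(x + 1) + 7·(x + 1)², so S_0'(1) = 44. On the right, S_1'(1) = b, so b = 44.

44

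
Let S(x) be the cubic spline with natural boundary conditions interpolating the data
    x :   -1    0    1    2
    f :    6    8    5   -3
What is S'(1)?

Let m_i = S''(x_i). Step sizes h_i = 1, 1, 1; slopes of the chords Δ_i = (y_(i+1) - y_i)/h_i = 2, -3, -8.
  1·m_0 + 4·m_1 + 1·m_2 = 6(Δ_1 - Δ_0) = -30
  1·m_1 + 4·m_2 + 1·m_3 = 6(Δ_2 - Δ_1) = -30
Natural end conditions: m_0 = m_3 = 0.
Hence m_0 = 0, m_1 = -6, m_2 = -6, m_3 = 0.
On [1, 2], S'(x) = b_2 + 2c_2·(x - 1) + 3d_2·(x - 1)² with b_2 = Δ_2 - h_2(2m_2 + m_3)/6 = -6, c_2 = m_2/2 = -3, d_2 = (m_3 - m_2)/(6h_2) = 1. So S'(1) = -6.

-6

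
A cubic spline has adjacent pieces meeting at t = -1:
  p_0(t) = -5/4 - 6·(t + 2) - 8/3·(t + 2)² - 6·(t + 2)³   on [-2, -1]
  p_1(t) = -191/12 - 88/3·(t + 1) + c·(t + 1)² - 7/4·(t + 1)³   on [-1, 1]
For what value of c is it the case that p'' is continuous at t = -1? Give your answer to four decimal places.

-20.6667

p_0''(t) = -16/3 - 36·(t + 2), so p_0''(-1) = -124/3. On the right, p_1''(-1) = 2c, so c = -62/3.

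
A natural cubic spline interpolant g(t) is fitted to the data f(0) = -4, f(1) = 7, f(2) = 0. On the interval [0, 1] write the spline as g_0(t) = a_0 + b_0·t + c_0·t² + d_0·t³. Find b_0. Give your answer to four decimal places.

15.5000

Write M_i for g''(x_i). With h_i = 1, 1 and divided differences Δ_i = 11, -7, the continuity of g' gives the tridiagonal system
  1·M_0 + 4·M_1 + 1·M_2 = 6(Δ_1 - Δ_0) = -108
Natural end conditions: M_0 = M_2 = 0.
Solving the tridiagonal system: M_0 = 0, M_1 = -27, M_2 = 0.
On [0, 1], with g_0(t) = a_0 + b_0·t + c_0·t² + d_0·t³: c_0 = M_0/2 = 0, d_0 = (M_1 - M_0)/(6h_0) = -9/2, b_0 = Δ_0 - h_0(2M_0 + M_1)/6 = 31/2.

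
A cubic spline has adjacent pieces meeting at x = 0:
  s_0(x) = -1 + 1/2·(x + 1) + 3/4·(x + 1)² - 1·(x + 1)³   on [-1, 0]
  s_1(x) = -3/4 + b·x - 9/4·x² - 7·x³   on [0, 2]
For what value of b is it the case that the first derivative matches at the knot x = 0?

s_0'(x) = 1/2 + 3/2·(x + 1) - 3·(x + 1)², so s_0'(0) = -1. On the right, s_1'(0) = b, so b = -1.

-1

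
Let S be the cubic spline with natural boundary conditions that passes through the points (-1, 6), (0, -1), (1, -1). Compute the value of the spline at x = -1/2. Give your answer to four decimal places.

Write M_i for S''(x_i). With h_i = 1, 1 and divided differences Δ_i = -7, 0, the continuity of S' gives the tridiagonal system
  1·M_0 + 4·M_1 + 1·M_2 = 6(Δ_1 - Δ_0) = 42
Natural end conditions: M_0 = M_2 = 0.
Forward elimination and back-substitution give M_0 = 0, M_1 = 21/2, M_2 = 0.
On [-1, 0], S(x) = 6 - 35/4·(x + 1) + 0·(x + 1)² + 7/4·(x + 1)³.
With (x + 1) = 1/2: S(-1/2) = 59/32.

1.8438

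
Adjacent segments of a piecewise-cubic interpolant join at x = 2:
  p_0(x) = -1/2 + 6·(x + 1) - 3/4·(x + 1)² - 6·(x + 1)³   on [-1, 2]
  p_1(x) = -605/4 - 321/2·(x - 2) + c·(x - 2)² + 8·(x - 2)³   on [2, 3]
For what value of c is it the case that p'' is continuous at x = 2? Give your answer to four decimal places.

p_0''(x) = -3/2 - 36·(x + 1), so p_0''(2) = -219/2. On the right, p_1''(2) = 2c, so c = -219/4.

-54.7500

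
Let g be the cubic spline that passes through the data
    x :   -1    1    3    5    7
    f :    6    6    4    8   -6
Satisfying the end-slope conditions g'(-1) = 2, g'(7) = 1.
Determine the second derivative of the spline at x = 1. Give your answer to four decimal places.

-1.6786

Put M_i = g'' at the i-th knot. Here h = (2, 2, 2, 2) and Δ = (0, -1, 2, -7), so the interior equations h_(i-1)·M_(i-1) + 2(h_(i-1)+h_i)·M_i + h_i·M_(i+1) = 6(Δ_i − Δ_(i-1)) read
  2·M_0 + 8·M_1 + 2·M_2 = 6(Δ_1 - Δ_0) = -6
  2·M_1 + 8·M_2 + 2·M_3 = 6(Δ_2 - Δ_1) = 18
  2·M_2 + 8·M_3 + 2·M_4 = 6(Δ_3 - Δ_2) = -54
Clamped end conditions give two more equations: 2h_0·M_0 + h_0·M_1 = 6(Δ_0 - g'(-1)) = -12 and h_3·M_3 + 2h_3·M_4 = 6(g'(7) - Δ_3) = 48.
Hence M_0 = -121/56, M_1 = -47/28, M_2 = 47/8, M_3 = -359/28, M_4 = 1031/56.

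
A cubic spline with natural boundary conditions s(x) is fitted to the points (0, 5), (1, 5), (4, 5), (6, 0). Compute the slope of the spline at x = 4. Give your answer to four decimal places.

-1.3732

Let M_i = s''(x_i). Step sizes h_i = 1, 3, 2; slopes of the chords Δ_i = (y_(i+1) - y_i)/h_i = 0, 0, -5/2.
  1·M_0 + 8·M_1 + 3·M_2 = 6(Δ_1 - Δ_0) = 0
  3·M_1 + 10·M_2 + 2·M_3 = 6(Δ_2 - Δ_1) = -15
Natural end conditions: M_0 = M_3 = 0.
Hence M_0 = 0, M_1 = 45/71, M_2 = -120/71, M_3 = 0.
On [4, 6], s'(x) = b_2 + 2c_2·(x - 4) + 3d_2·(x - 4)² with b_2 = Δ_2 - h_2(2M_2 + M_3)/6 = -195/142, c_2 = M_2/2 = -60/71, d_2 = (M_3 - M_2)/(6h_2) = 10/71. So s'(4) = -195/142.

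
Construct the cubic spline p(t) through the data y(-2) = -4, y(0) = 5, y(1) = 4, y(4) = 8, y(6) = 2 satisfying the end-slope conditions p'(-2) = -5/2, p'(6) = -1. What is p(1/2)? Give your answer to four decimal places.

With m_i denoting the second derivative at x_i, h_i = 2, 1, 3, 2, and Δ_i = (y_(i+1) − y_i)/h_i = 9/2, -1, 4/3, -3:
  2·m_0 + 6·m_1 + 1·m_2 = 6(Δ_1 - Δ_0) = -33
  1·m_1 + 8·m_2 + 3·m_3 = 6(Δ_2 - Δ_1) = 14
  3·m_2 + 10·m_3 + 2·m_4 = 6(Δ_3 - Δ_2) = -26
Clamped end conditions give two more equations: 2h_0·m_0 + h_0·m_1 = 6(Δ_0 - p'(-2)) = 42 and h_3·m_3 + 2h_3·m_4 = 6(p'(6) - Δ_3) = 12.
Solving the tridiagonal system: m_0 = 1675/102, m_1 = -604/51, m_2 = 266/51, m_3 = -90/17, m_4 = 96/17.
On [0, 1], p(t) = 5 + 106/51·t - 302/51·t² + 145/51·t³.
With t = 1/2: p(1/2) = 2005/408.

4.9142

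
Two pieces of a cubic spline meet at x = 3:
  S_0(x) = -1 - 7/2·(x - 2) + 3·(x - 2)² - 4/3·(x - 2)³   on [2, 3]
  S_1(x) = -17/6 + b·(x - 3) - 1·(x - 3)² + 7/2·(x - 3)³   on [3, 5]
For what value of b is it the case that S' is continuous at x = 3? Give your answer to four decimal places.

-1.5000

S_0'(x) = -7/2 + 6·(x - 2) - 4·(x - 2)², so S_0'(3) = -3/2. On the right, S_1'(3) = b, so b = -3/2.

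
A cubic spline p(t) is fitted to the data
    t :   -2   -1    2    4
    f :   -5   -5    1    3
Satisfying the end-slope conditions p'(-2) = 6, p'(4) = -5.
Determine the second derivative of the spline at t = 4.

Let M_i = p''(x_i). Step sizes h_i = 1, 3, 2; slopes of the chords Δ_i = (y_(i+1) - y_i)/h_i = 0, 2, 1.
  1·M_0 + 8·M_1 + 3·M_2 = 6(Δ_1 - Δ_0) = 12
  3·M_1 + 10·M_2 + 2·M_3 = 6(Δ_2 - Δ_1) = -6
Clamped end conditions give two more equations: 2h_0·M_0 + h_0·M_1 = 6(Δ_0 - p'(-2)) = -36 and h_2·M_2 + 2h_2·M_3 = 6(p'(4) - Δ_2) = -36.
Solving the tridiagonal system: M_0 = -20, M_1 = 4, M_2 = 0, M_3 = -9.

-9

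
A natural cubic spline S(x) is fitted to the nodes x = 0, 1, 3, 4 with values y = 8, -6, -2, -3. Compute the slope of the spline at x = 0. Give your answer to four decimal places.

-17.1875

With m_i denoting the second derivative at x_i, h_i = 1, 2, 1, and Δ_i = (y_(i+1) − y_i)/h_i = -14, 2, -1:
  1·m_0 + 6·m_1 + 2·m_2 = 6(Δ_1 - Δ_0) = 96
  2·m_1 + 6·m_2 + 1·m_3 = 6(Δ_2 - Δ_1) = -18
Natural end conditions: m_0 = m_3 = 0.
Forward elimination and back-substitution give m_0 = 0, m_1 = 153/8, m_2 = -75/8, m_3 = 0.
On [0, 1], S'(x) = b_0 + 2c_0·x + 3d_0·x² with b_0 = Δ_0 - h_0(2m_0 + m_1)/6 = -275/16, c_0 = m_0/2 = 0, d_0 = (m_1 - m_0)/(6h_0) = 51/16. So S'(0) = -275/16.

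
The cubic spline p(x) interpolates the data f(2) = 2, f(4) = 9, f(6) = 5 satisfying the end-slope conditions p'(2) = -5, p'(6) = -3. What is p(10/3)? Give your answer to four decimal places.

Write M_i for p''(x_i). With h_i = 2, 2 and divided differences Δ_i = 7/2, -2, the continuity of p' gives the tridiagonal system
  2·M_0 + 8·M_1 + 2·M_2 = 6(Δ_1 - Δ_0) = -33
Clamped end conditions give two more equations: 2h_0·M_0 + h_0·M_1 = 6(Δ_0 - p'(2)) = 51 and h_1·M_1 + 2h_1·M_2 = 6(p'(6) - Δ_1) = -6.
Hence M_0 = 139/8, M_1 = -37/4, M_2 = 25/8.
On [2, 4], p(x) = 2 - 5·(x - 2) + 139/16·(x - 2)² - 71/32·(x - 2)³.
With (x - 2) = 4/3: p(10/3) = 149/27.

5.5185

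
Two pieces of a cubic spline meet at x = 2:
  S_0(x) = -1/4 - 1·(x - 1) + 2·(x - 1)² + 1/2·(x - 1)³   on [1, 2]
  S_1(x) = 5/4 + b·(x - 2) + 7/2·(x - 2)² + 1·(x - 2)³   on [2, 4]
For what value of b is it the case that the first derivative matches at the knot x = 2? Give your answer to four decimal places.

S_0'(x) = -1 + 4·(x - 1) + 3/2·(x - 1)², so S_0'(2) = 9/2. On the right, S_1'(2) = b, so b = 9/2.

4.5000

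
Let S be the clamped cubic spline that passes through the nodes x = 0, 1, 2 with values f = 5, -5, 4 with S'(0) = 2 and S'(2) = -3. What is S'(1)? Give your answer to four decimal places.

With M_i denoting the second derivative at x_i, h_i = 1, 1, and Δ_i = (y_(i+1) − y_i)/h_i = -10, 9:
  1·M_0 + 4·M_1 + 1·M_2 = 6(Δ_1 - Δ_0) = 114
Clamped end conditions give two more equations: 2h_0·M_0 + h_0·M_1 = 6(Δ_0 - S'(0)) = -72 and h_1·M_1 + 2h_1·M_2 = 6(S'(2) - Δ_1) = -72.
Hence M_0 = -67, M_1 = 62, M_2 = -67.
On [1, 2], S'(x) = b_1 + 2c_1·(x - 1) + 3d_1·(x - 1)² with b_1 = Δ_1 - h_1(2M_1 + M_2)/6 = -1/2, c_1 = M_1/2 = 31, d_1 = (M_2 - M_1)/(6h_1) = -43/2. So S'(1) = -1/2.

-0.5000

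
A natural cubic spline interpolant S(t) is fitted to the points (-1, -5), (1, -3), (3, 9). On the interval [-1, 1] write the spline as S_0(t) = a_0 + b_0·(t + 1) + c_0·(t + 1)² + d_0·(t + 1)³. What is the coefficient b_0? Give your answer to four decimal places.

Let σ_i = S''(x_i). Step sizes h_i = 2, 2; slopes of the chords Δ_i = (y_(i+1) - y_i)/h_i = 1, 6.
  2·σ_0 + 8·σ_1 + 2·σ_2 = 6(Δ_1 - Δ_0) = 30
Natural end conditions: σ_0 = σ_2 = 0.
Forward elimination and back-substitution give σ_0 = 0, σ_1 = 15/4, σ_2 = 0.
On [-1, 1], with S_0(t) = a_0 + b_0·(t + 1) + c_0·(t + 1)² + d_0·(t + 1)³: c_0 = σ_0/2 = 0, d_0 = (σ_1 - σ_0)/(6h_0) = 5/16, b_0 = Δ_0 - h_0(2σ_0 + σ_1)/6 = -1/4.

-0.2500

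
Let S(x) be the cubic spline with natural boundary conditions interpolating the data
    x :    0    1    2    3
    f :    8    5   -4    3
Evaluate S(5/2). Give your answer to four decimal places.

-2.2500

With σ_i denoting the second derivative at x_i, h_i = 1, 1, 1, and Δ_i = (y_(i+1) − y_i)/h_i = -3, -9, 7:
  1·σ_0 + 4·σ_1 + 1·σ_2 = 6(Δ_1 - Δ_0) = -36
  1·σ_1 + 4·σ_2 + 1·σ_3 = 6(Δ_2 - Δ_1) = 96
Natural end conditions: σ_0 = σ_3 = 0.
Solving: σ_0 = 0, σ_1 = -16, σ_2 = 28, σ_3 = 0.
On [2, 3], S(x) = -4 - 7/3·(x - 2) + 14·(x - 2)² - 14/3·(x - 2)³.
With (x - 2) = 1/2: S(5/2) = -9/4.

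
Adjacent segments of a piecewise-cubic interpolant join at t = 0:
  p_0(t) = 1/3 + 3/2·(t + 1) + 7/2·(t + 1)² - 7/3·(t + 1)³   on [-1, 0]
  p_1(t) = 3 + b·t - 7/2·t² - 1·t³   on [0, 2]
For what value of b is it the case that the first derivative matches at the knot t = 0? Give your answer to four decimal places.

1.5000

p_0'(t) = 3/2 + 7·(t + 1) - 7·(t + 1)², so p_0'(0) = 3/2. On the right, p_1'(0) = b, so b = 3/2.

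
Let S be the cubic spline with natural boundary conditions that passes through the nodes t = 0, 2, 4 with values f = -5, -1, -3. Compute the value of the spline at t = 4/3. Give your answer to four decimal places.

Write M_i for S''(x_i). With h_i = 2, 2 and divided differences Δ_i = 2, -1, the continuity of S' gives the tridiagonal system
  2·M_0 + 8·M_1 + 2·M_2 = 6(Δ_1 - Δ_0) = -18
Natural end conditions: M_0 = M_2 = 0.
Solving: M_0 = 0, M_1 = -9/4, M_2 = 0.
On [0, 2], S(t) = -5 + 11/4·t + 0·t² - 3/16·t³.
With t = 4/3: S(4/3) = -16/9.

-1.7778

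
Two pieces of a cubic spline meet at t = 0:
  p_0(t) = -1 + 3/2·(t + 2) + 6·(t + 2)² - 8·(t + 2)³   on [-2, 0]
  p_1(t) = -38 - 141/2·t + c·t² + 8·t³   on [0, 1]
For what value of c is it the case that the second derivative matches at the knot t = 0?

p_0''(t) = 12 - 48·(t + 2), so p_0''(0) = -84. On the right, p_1''(0) = 2c, so c = -42.

-42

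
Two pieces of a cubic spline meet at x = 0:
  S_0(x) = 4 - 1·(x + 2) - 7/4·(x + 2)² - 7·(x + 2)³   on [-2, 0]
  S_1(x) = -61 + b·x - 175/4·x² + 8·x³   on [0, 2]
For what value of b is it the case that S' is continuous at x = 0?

-92

S_0'(x) = -1 - 7/2·(x + 2) - 21·(x + 2)², so S_0'(0) = -92. On the right, S_1'(0) = b, so b = -92.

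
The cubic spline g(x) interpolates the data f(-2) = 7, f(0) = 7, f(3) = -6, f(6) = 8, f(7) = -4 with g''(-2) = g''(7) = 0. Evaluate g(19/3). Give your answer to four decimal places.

5.0020

Put M_i = g'' at the i-th knot. Here h = (2, 3, 3, 1) and Δ = (0, -13/3, 14/3, -12), so the interior equations h_(i-1)·M_(i-1) + 2(h_(i-1)+h_i)·M_i + h_i·M_(i+1) = 6(Δ_i − Δ_(i-1)) read
  2·M_0 + 10·M_1 + 3·M_2 = 6(Δ_1 - Δ_0) = -26
  3·M_1 + 12·M_2 + 3·M_3 = 6(Δ_2 - Δ_1) = 54
  3·M_2 + 8·M_3 + 1·M_4 = 6(Δ_3 - Δ_2) = -100
Natural end conditions: M_0 = M_4 = 0.
Solving: M_0 = 0, M_1 = -743/133, M_2 = 1324/133, M_3 = -2159/133, M_4 = 0.
On [6, 7], g(x) = 8 - 2629/399·(x - 6) - 2159/266·(x - 6)² + 2159/798·(x - 6)³.
With (x - 6) = 1/3: g(19/3) = 53887/10773.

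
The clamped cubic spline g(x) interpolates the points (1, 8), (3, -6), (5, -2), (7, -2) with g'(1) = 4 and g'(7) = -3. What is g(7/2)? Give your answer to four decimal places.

Put M_i = g'' at the i-th knot. Here h = (2, 2, 2) and Δ = (-7, 2, 0), so the interior equations h_(i-1)·M_(i-1) + 2(h_(i-1)+h_i)·M_i + h_i·M_(i+1) = 6(Δ_i − Δ_(i-1)) read
  2·M_0 + 8·M_1 + 2·M_2 = 6(Δ_1 - Δ_0) = 54
  2·M_1 + 8·M_2 + 2·M_3 = 6(Δ_2 - Δ_1) = -12
Clamped end conditions give two more equations: 2h_0·M_0 + h_0·M_1 = 6(Δ_0 - g'(1)) = -66 and h_2·M_2 + 2h_2·M_3 = 6(g'(7) - Δ_2) = -18.
Solving: M_0 = -70/3, M_1 = 41/3, M_2 = -13/3, M_3 = -7/3.
On [3, 5], g(x) = -6 - 17/3·(x - 3) + 41/6·(x - 3)² - 3/2·(x - 3)³.
With (x - 3) = 1/2: g(7/2) = -117/16.

-7.3125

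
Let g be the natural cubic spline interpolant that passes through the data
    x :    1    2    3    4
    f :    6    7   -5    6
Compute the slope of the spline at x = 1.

6

Let M_i = g''(x_i). Step sizes h_i = 1, 1, 1; slopes of the chords Δ_i = (y_(i+1) - y_i)/h_i = 1, -12, 11.
  1·M_0 + 4·M_1 + 1·M_2 = 6(Δ_1 - Δ_0) = -78
  1·M_1 + 4·M_2 + 1·M_3 = 6(Δ_2 - Δ_1) = 138
Natural end conditions: M_0 = M_3 = 0.
Forward elimination and back-substitution give M_0 = 0, M_1 = -30, M_2 = 42, M_3 = 0.
On [1, 2], g'(x) = b_0 + 2c_0·(x - 1) + 3d_0·(x - 1)² with b_0 = Δ_0 - h_0(2M_0 + M_1)/6 = 6, c_0 = M_0/2 = 0, d_0 = (M_1 - M_0)/(6h_0) = -5. So g'(1) = 6.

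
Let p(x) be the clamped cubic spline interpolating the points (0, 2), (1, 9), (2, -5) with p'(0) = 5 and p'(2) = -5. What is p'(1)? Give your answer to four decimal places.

-5.2500

Write m_i for p''(x_i). With h_i = 1, 1 and divided differences Δ_i = 7, -14, the continuity of p' gives the tridiagonal system
  1·m_0 + 4·m_1 + 1·m_2 = 6(Δ_1 - Δ_0) = -126
Clamped end conditions give two more equations: 2h_0·m_0 + h_0·m_1 = 6(Δ_0 - p'(0)) = 12 and h_1·m_1 + 2h_1·m_2 = 6(p'(2) - Δ_1) = 54.
Hence m_0 = 65/2, m_1 = -53, m_2 = 107/2.
On [1, 2], p'(x) = b_1 + 2c_1·(x - 1) + 3d_1·(x - 1)² with b_1 = Δ_1 - h_1(2m_1 + m_2)/6 = -21/4, c_1 = m_1/2 = -53/2, d_1 = (m_2 - m_1)/(6h_1) = 71/4. So p'(1) = -21/4.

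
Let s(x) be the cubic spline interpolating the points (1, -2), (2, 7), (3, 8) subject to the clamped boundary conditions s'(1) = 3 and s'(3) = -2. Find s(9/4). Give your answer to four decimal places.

Put M_i = s'' at the i-th knot. Here h = (1, 1) and Δ = (9, 1), so the interior equations h_(i-1)·M_(i-1) + 2(h_(i-1)+h_i)·M_i + h_i·M_(i+1) = 6(Δ_i − Δ_(i-1)) read
  1·M_0 + 4·M_1 + 1·M_2 = 6(Δ_1 - Δ_0) = -48
Clamped end conditions give two more equations: 2h_0·M_0 + h_0·M_1 = 6(Δ_0 - s'(1)) = 36 and h_1·M_1 + 2h_1·M_2 = 6(s'(3) - Δ_1) = -18.
Solving the tridiagonal system: M_0 = 55/2, M_1 = -19, M_2 = 1/2.
On [2, 3], s(x) = 7 + 29/4·(x - 2) - 19/2·(x - 2)² + 13/4·(x - 2)³.
With (x - 2) = 1/4: s(9/4) = 2117/256.

8.2695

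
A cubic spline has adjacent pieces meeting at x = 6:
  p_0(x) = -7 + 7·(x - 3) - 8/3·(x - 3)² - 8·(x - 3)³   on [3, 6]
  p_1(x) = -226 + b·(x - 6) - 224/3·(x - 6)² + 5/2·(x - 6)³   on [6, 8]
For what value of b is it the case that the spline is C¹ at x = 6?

p_0'(x) = 7 - 16/3·(x - 3) - 24·(x - 3)², so p_0'(6) = -225. On the right, p_1'(6) = b, so b = -225.

-225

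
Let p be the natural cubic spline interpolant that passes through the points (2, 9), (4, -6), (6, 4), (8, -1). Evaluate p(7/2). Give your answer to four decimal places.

Put σ_i = p'' at the i-th knot. Here h = (2, 2, 2) and Δ = (-15/2, 5, -5/2), so the interior equations h_(i-1)·σ_(i-1) + 2(h_(i-1)+h_i)·σ_i + h_i·σ_(i+1) = 6(Δ_i − Δ_(i-1)) read
  2·σ_0 + 8·σ_1 + 2·σ_2 = 6(Δ_1 - Δ_0) = 75
  2·σ_1 + 8·σ_2 + 2·σ_3 = 6(Δ_2 - Δ_1) = -45
Natural end conditions: σ_0 = σ_3 = 0.
Forward elimination and back-substitution give σ_0 = 0, σ_1 = 23/2, σ_2 = -17/2, σ_3 = 0.
On [2, 4], p(x) = 9 - 34/3·(x - 2) + 0·(x - 2)² + 23/24·(x - 2)³.
With (x - 2) = 3/2: p(7/2) = -305/64.

-4.7656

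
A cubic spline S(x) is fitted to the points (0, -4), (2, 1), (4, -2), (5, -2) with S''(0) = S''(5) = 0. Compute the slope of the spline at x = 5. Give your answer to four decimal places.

0.4545

Put σ_i = S'' at the i-th knot. Here h = (2, 2, 1) and Δ = (5/2, -3/2, 0), so the interior equations h_(i-1)·σ_(i-1) + 2(h_(i-1)+h_i)·σ_i + h_i·σ_(i+1) = 6(Δ_i − Δ_(i-1)) read
  2·σ_0 + 8·σ_1 + 2·σ_2 = 6(Δ_1 - Δ_0) = -24
  2·σ_1 + 6·σ_2 + 1·σ_3 = 6(Δ_2 - Δ_1) = 9
Natural end conditions: σ_0 = σ_3 = 0.
Solving: σ_0 = 0, σ_1 = -81/22, σ_2 = 30/11, σ_3 = 0.
On [4, 5], S'(x) = b_2 + 2c_2·(x - 4) + 3d_2·(x - 4)² with b_2 = Δ_2 - h_2(2σ_2 + σ_3)/6 = -10/11, c_2 = σ_2/2 = 15/11, d_2 = (σ_3 - σ_2)/(6h_2) = -5/11. So S'(5) = 5/11.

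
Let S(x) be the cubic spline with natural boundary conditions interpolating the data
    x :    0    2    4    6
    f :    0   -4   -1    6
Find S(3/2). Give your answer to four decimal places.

-3.5250

Put m_i = S'' at the i-th knot. Here h = (2, 2, 2) and Δ = (-2, 3/2, 7/2), so the interior equations h_(i-1)·m_(i-1) + 2(h_(i-1)+h_i)·m_i + h_i·m_(i+1) = 6(Δ_i − Δ_(i-1)) read
  2·m_0 + 8·m_1 + 2·m_2 = 6(Δ_1 - Δ_0) = 21
  2·m_1 + 8·m_2 + 2·m_3 = 6(Δ_2 - Δ_1) = 12
Natural end conditions: m_0 = m_3 = 0.
Hence m_0 = 0, m_1 = 12/5, m_2 = 9/10, m_3 = 0.
On [0, 2], S(x) = 0 - 14/5·x + 0·x² + 1/5·x³.
With x = 3/2: S(3/2) = -141/40.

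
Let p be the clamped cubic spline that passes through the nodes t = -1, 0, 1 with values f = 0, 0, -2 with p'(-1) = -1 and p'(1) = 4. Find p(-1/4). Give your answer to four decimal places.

0.2695

Put M_i = p'' at the i-th knot. Here h = (1, 1) and Δ = (0, -2), so the interior equations h_(i-1)·M_(i-1) + 2(h_(i-1)+h_i)·M_i + h_i·M_(i+1) = 6(Δ_i − Δ_(i-1)) read
  1·M_0 + 4·M_1 + 1·M_2 = 6(Δ_1 - Δ_0) = -12
Clamped end conditions give two more equations: 2h_0·M_0 + h_0·M_1 = 6(Δ_0 - p'(-1)) = 6 and h_1·M_1 + 2h_1·M_2 = 6(p'(1) - Δ_1) = 36.
Forward elimination and back-substitution give M_0 = 17/2, M_1 = -11, M_2 = 47/2.
On [-1, 0], p(t) = 0 - 1·(t + 1) + 17/4·(t + 1)² - 13/4·(t + 1)³.
With (t + 1) = 3/4: p(-1/4) = 69/256.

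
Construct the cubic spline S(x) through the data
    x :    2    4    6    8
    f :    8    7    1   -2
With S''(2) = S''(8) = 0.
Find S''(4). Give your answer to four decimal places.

-2.3000

Let M_i = S''(x_i). Step sizes h_i = 2, 2, 2; slopes of the chords Δ_i = (y_(i+1) - y_i)/h_i = -1/2, -3, -3/2.
  2·M_0 + 8·M_1 + 2·M_2 = 6(Δ_1 - Δ_0) = -15
  2·M_1 + 8·M_2 + 2·M_3 = 6(Δ_2 - Δ_1) = 9
Natural end conditions: M_0 = M_3 = 0.
Solving the tridiagonal system: M_0 = 0, M_1 = -23/10, M_2 = 17/10, M_3 = 0.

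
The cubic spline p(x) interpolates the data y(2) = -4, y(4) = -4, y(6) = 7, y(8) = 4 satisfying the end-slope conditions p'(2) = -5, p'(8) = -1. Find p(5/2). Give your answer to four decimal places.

-5.8625

Put M_i = p'' at the i-th knot. Here h = (2, 2, 2) and Δ = (0, 11/2, -3/2), so the interior equations h_(i-1)·M_(i-1) + 2(h_(i-1)+h_i)·M_i + h_i·M_(i+1) = 6(Δ_i − Δ_(i-1)) read
  2·M_0 + 8·M_1 + 2·M_2 = 6(Δ_1 - Δ_0) = 33
  2·M_1 + 8·M_2 + 2·M_3 = 6(Δ_2 - Δ_1) = -42
Clamped end conditions give two more equations: 2h_0·M_0 + h_0·M_1 = 6(Δ_0 - p'(2)) = 30 and h_2·M_2 + 2h_2·M_3 = 6(p'(8) - Δ_2) = 3.
Solving the tridiagonal system: M_0 = 77/15, M_1 = 71/15, M_2 = -227/30, M_3 = 68/15.
On [2, 4], p(x) = -4 - 5·(x - 2) + 77/30·(x - 2)² - 1/30·(x - 2)³.
With (x - 2) = 1/2: p(5/2) = -469/80.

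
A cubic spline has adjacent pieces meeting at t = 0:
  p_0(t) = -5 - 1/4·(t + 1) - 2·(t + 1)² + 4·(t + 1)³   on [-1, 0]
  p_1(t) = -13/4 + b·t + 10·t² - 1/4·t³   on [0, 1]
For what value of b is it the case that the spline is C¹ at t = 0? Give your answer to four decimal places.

p_0'(t) = -1/4 - 4·(t + 1) + 12·(t + 1)², so p_0'(0) = 31/4. On the right, p_1'(0) = b, so b = 31/4.

7.7500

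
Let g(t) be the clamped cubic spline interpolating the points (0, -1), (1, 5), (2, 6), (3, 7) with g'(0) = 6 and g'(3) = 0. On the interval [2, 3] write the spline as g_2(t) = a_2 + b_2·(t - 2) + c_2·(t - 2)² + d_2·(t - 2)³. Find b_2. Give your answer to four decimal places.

0.6000

Put M_i = g'' at the i-th knot. Here h = (1, 1, 1) and Δ = (6, 1, 1), so the interior equations h_(i-1)·M_(i-1) + 2(h_(i-1)+h_i)·M_i + h_i·M_(i+1) = 6(Δ_i − Δ_(i-1)) read
  1·M_0 + 4·M_1 + 1·M_2 = 6(Δ_1 - Δ_0) = -30
  1·M_1 + 4·M_2 + 1·M_3 = 6(Δ_2 - Δ_1) = 0
Clamped end conditions give two more equations: 2h_0·M_0 + h_0·M_1 = 6(Δ_0 - g'(0)) = 0 and h_2·M_2 + 2h_2·M_3 = 6(g'(3) - Δ_2) = -6.
Solving the tridiagonal system: M_0 = 24/5, M_1 = -48/5, M_2 = 18/5, M_3 = -24/5.
On [2, 3], with g_2(t) = a_2 + b_2·(t - 2) + c_2·(t - 2)² + d_2·(t - 2)³: c_2 = M_2/2 = 9/5, d_2 = (M_3 - M_2)/(6h_2) = -7/5, b_2 = Δ_2 - h_2(2M_2 + M_3)/6 = 3/5.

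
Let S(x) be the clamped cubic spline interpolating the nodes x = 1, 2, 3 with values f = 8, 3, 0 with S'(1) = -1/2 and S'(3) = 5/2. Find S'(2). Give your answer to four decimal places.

-6.5000

Let m_i = S''(x_i). Step sizes h_i = 1, 1; slopes of the chords Δ_i = (y_(i+1) - y_i)/h_i = -5, -3.
  1·m_0 + 4·m_1 + 1·m_2 = 6(Δ_1 - Δ_0) = 12
Clamped end conditions give two more equations: 2h_0·m_0 + h_0·m_1 = 6(Δ_0 - S'(1)) = -27 and h_1·m_1 + 2h_1·m_2 = 6(S'(3) - Δ_1) = 33.
Forward elimination and back-substitution give m_0 = -15, m_1 = 3, m_2 = 15.
On [2, 3], S'(x) = b_1 + 2c_1·(x - 2) + 3d_1·(x - 2)² with b_1 = Δ_1 - h_1(2m_1 + m_2)/6 = -13/2, c_1 = m_1/2 = 3/2, d_1 = (m_2 - m_1)/(6h_1) = 2. So S'(2) = -13/2.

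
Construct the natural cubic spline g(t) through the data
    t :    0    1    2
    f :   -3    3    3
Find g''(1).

Let M_i = g''(x_i). Step sizes h_i = 1, 1; slopes of the chords Δ_i = (y_(i+1) - y_i)/h_i = 6, 0.
  1·M_0 + 4·M_1 + 1·M_2 = 6(Δ_1 - Δ_0) = -36
Natural end conditions: M_0 = M_2 = 0.
Solving: M_0 = 0, M_1 = -9, M_2 = 0.

-9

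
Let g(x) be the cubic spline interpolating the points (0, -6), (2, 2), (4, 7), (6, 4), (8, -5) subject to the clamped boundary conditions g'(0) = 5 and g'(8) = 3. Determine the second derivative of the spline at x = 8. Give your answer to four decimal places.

Write σ_i for g''(x_i). With h_i = 2, 2, 2, 2 and divided differences Δ_i = 4, 5/2, -3/2, -9/2, the continuity of g' gives the tridiagonal system
  2·σ_0 + 8·σ_1 + 2·σ_2 = 6(Δ_1 - Δ_0) = -9
  2·σ_1 + 8·σ_2 + 2·σ_3 = 6(Δ_2 - Δ_1) = -24
  2·σ_2 + 8·σ_3 + 2·σ_4 = 6(Δ_3 - Δ_2) = -18
Clamped end conditions give two more equations: 2h_0·σ_0 + h_0·σ_1 = 6(Δ_0 - g'(0)) = -6 and h_3·σ_3 + 2h_3·σ_4 = 6(g'(8) - Δ_3) = 45.
Solving: σ_0 = -145/112, σ_1 = -23/56, σ_2 = -25/16, σ_3 = -299/56, σ_4 = 1559/112.

13.9196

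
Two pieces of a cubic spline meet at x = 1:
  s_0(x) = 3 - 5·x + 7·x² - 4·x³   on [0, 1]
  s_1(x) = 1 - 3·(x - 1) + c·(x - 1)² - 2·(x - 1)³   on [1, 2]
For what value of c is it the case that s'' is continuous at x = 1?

-5

s_0''(x) = 14 - 24·x, so s_0''(1) = -10. On the right, s_1''(1) = 2c, so c = -5.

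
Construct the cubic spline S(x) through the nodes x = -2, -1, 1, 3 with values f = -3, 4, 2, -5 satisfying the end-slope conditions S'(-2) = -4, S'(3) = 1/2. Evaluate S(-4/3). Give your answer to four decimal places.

0.5878

Write M_i for S''(x_i). With h_i = 1, 2, 2 and divided differences Δ_i = 7, -1, -7/2, the continuity of S' gives the tridiagonal system
  1·M_0 + 6·M_1 + 2·M_2 = 6(Δ_1 - Δ_0) = -48
  2·M_1 + 8·M_2 + 2·M_3 = 6(Δ_2 - Δ_1) = -15
Clamped end conditions give two more equations: 2h_0·M_0 + h_0·M_1 = 6(Δ_0 - S'(-2)) = 66 and h_2·M_2 + 2h_2·M_3 = 6(S'(3) - Δ_2) = 24.
Solving the tridiagonal system: M_0 = 930/23, M_1 = -342/23, M_2 = 9/23, M_3 = 267/46.
On [-2, -1], S(x) = -3 - 4·(x + 2) + 465/23·(x + 2)² - 212/23·(x + 2)³.
With (x + 2) = 2/3: S(-4/3) = 365/621.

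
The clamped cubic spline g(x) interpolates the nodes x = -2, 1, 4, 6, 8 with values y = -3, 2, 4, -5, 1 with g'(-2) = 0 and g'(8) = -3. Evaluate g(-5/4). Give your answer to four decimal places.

-2.6210

Write σ_i for g''(x_i). With h_i = 3, 3, 2, 2 and divided differences Δ_i = 5/3, 2/3, -9/2, 3, the continuity of g' gives the tridiagonal system
  3·σ_0 + 12·σ_1 + 3·σ_2 = 6(Δ_1 - Δ_0) = -6
  3·σ_1 + 10·σ_2 + 2·σ_3 = 6(Δ_2 - Δ_1) = -31
  2·σ_2 + 8·σ_3 + 2·σ_4 = 6(Δ_3 - Δ_2) = 45
Clamped end conditions give two more equations: 2h_0·σ_0 + h_0·σ_1 = 6(Δ_0 - g'(-2)) = 10 and h_3·σ_3 + 2h_3·σ_4 = 6(g'(8) - Δ_3) = -36.
Solving: σ_0 = 599/420, σ_1 = 101/210, σ_2 = -107/20, σ_3 = 737/70, σ_4 = -1997/140.
On [-2, 1], g(x) = -3 + 0·(x + 2) + 599/840·(x + 2)² - 397/7560·(x + 2)³.
With (x + 2) = 3/4: g(-5/4) = -46969/17920.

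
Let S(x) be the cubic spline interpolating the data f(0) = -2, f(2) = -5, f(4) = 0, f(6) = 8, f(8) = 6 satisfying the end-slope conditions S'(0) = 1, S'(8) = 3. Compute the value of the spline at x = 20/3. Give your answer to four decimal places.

Put M_i = S'' at the i-th knot. Here h = (2, 2, 2, 2) and Δ = (-3/2, 5/2, 4, -1), so the interior equations h_(i-1)·M_(i-1) + 2(h_(i-1)+h_i)·M_i + h_i·M_(i+1) = 6(Δ_i − Δ_(i-1)) read
  2·M_0 + 8·M_1 + 2·M_2 = 6(Δ_1 - Δ_0) = 24
  2·M_1 + 8·M_2 + 2·M_3 = 6(Δ_2 - Δ_1) = 9
  2·M_2 + 8·M_3 + 2·M_4 = 6(Δ_3 - Δ_2) = -30
Clamped end conditions give two more equations: 2h_0·M_0 + h_0·M_1 = 6(Δ_0 - S'(0)) = -15 and h_3·M_3 + 2h_3·M_4 = 6(S'(8) - Δ_3) = 24.
Solving: M_0 = -23/4, M_1 = 4, M_2 = 7/4, M_3 = -13/2, M_4 = 37/4.
On [6, 8], S(x) = 8 + 1/4·(x - 6) - 13/4·(x - 6)² + 21/16·(x - 6)³.
With (x - 6) = 2/3: S(20/3) = 64/9.

7.1111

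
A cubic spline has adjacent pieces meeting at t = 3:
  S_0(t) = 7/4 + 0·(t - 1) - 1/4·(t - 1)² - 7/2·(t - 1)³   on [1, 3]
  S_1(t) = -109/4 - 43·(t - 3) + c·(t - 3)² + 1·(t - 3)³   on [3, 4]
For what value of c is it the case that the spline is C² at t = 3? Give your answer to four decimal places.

-21.2500

S_0''(t) = -1/2 - 21·(t - 1), so S_0''(3) = -85/2. On the right, S_1''(3) = 2c, so c = -85/4.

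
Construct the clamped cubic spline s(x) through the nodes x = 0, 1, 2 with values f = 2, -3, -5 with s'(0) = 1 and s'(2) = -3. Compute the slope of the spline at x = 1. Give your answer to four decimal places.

Write m_i for s''(x_i). With h_i = 1, 1 and divided differences Δ_i = -5, -2, the continuity of s' gives the tridiagonal system
  1·m_0 + 4·m_1 + 1·m_2 = 6(Δ_1 - Δ_0) = 18
Clamped end conditions give two more equations: 2h_0·m_0 + h_0·m_1 = 6(Δ_0 - s'(0)) = -36 and h_1·m_1 + 2h_1·m_2 = 6(s'(2) - Δ_1) = -6.
Solving: m_0 = -49/2, m_1 = 13, m_2 = -19/2.
On [1, 2], s'(x) = b_1 + 2c_1·(x - 1) + 3d_1·(x - 1)² with b_1 = Δ_1 - h_1(2m_1 + m_2)/6 = -19/4, c_1 = m_1/2 = 13/2, d_1 = (m_2 - m_1)/(6h_1) = -15/4. So s'(1) = -19/4.

-4.7500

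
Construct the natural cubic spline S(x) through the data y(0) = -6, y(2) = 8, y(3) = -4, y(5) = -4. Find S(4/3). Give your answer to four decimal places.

8.6667

Write M_i for S''(x_i). With h_i = 2, 1, 2 and divided differences Δ_i = 7, -12, 0, the continuity of S' gives the tridiagonal system
  2·M_0 + 6·M_1 + 1·M_2 = 6(Δ_1 - Δ_0) = -114
  1·M_1 + 6·M_2 + 2·M_3 = 6(Δ_2 - Δ_1) = 72
Natural end conditions: M_0 = M_3 = 0.
Solving the tridiagonal system: M_0 = 0, M_1 = -108/5, M_2 = 78/5, M_3 = 0.
On [0, 2], S(x) = -6 + 71/5·x + 0·x² - 9/5·x³.
With x = 4/3: S(4/3) = 26/3.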